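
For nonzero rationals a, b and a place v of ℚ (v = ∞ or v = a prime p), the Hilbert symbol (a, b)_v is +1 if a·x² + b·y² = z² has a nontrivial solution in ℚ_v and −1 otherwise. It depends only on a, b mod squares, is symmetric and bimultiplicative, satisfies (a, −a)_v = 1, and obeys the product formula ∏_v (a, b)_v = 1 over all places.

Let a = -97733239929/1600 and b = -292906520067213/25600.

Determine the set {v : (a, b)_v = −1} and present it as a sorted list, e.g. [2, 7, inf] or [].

(a, b) ≡ (-1209, -44733) mod (ℚ^×)²; places V = {2, 3, 5, 13, 31, 37, ∞}.
(a,b)_37: α=2, u≡33; β=3, v≡26 (mod 37); (33|37)=+1, (26|37)=+1; sign (−1)^0·+1^3·+1^2 = +1.
(a,b)_∞: sgn(-1209)=−, sgn(-44733)=−, so -1.
(a,b)_13: α=1, u≡2; β=1, v≡9 (mod 13); (2|13)=-1, (9|13)=+1; sign (−1)^0·-1^1·+1^1 = -1.
(a,b)_3: α=11, u≡2; β=15, v≡2 (mod 3); (2|3)=-1, (2|3)=-1; sign (−1)^1·-1^15·-1^11 = -1.
(a,b)_31: α=1, u≡11; β=1, v≡28 (mod 31); (11|31)=-1, (28|31)=+1; sign (−1)^1·-1^1·+1^1 = +1.
(a,b)_2: α=-6, β=-10; u≡7, v≡3 (mod 8); ε(u)ε(v)=1·1, αω(v)=-6·1, βω(u)=-10·0; sum ≡ 1  ⇒  -1.
(a,b)_5: α=-2, u≡4; β=-2, v≡3 (mod 5); (4|5)=+1, (3|5)=-1; sign (−1)^0·+1^-2·-1^-2 = +1.
(-1209, -44733 / ℚ) ramifies at {2, 3, 13, ∞}: a division algebra.

[2, 3, 13, inf]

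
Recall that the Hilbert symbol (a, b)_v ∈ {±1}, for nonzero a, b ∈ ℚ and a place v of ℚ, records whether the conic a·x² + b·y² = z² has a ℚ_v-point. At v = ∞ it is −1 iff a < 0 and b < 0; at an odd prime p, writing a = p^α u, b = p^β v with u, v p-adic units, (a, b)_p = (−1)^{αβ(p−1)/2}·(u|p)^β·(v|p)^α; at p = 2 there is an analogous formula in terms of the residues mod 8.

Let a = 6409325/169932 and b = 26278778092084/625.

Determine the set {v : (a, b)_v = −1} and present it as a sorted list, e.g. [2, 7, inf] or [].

[29, 37]

Mod squares: a ≡ 4551, b ≡ 1189. Check v ∈ {∞, 2, 3, 5, 7, 13, 17, 29, 37, 41}.
v=17: a=17^-2·(≡7), b=17^0·(≡13) mod 17; (7|17)=-1, (13|17)=+1; (−1)^{-2·0·8}·(-1)^0·(+1)^-2 = +1.
v=41: a=41^1·(≡29), b=41^3·(≡13) mod 41; (29|41)=-1, (13|41)=-1; (−1)^{1·3·20}·(-1)^3·(-1)^1 = +1.
v=3: a=3^-1·(≡2), b=3^0·(≡1) mod 3; (2|3)=-1, (1|3)=+1; (−1)^{-1·0·1}·(-1)^0·(+1)^-1 = +1.
v=13: a=13^2·(≡12), b=13^0·(≡11) mod 13; (12|13)=+1, (11|13)=-1; (−1)^{2·0·6}·(+1)^0·(-1)^2 = +1.
v=2: v_2(a)=-2, v_2(b)=2; units ≡ 7, 5 (mod 8); ε·ε+αω+βω = 1·0+-2·1+2·0 ≡ 0  ⇒  (a,b)_2 = +1.
v=7: a=7^-2·(≡2), b=7^4·(≡6) mod 7; (2|7)=+1, (6|7)=-1; (−1)^{-2·4·3}·(+1)^4·(-1)^-2 = +1.
v=5: a=5^2·(≡4), b=5^-4·(≡4) mod 5; (4|5)=+1, (4|5)=+1; (−1)^{2·-4·2}·(+1)^-4·(+1)^2 = +1.
v=37: a=37^1·(≡1), b=37^2·(≡24) mod 37; (1|37)=+1, (24|37)=-1; (−1)^{1·2·18}·(+1)^2·(-1)^1 = -1.
v=29: a=29^0·(≡21), b=29^1·(≡21) mod 29; (21|29)=-1, (21|29)=-1; (−1)^{0·1·14}·(-1)^1·(-1)^0 = -1.
v=∞: 4551 > 0 and 1189 > 0  ⇒  (a,b)_∞ = +1.
|Ram(4551, 1189)| = 2, even; anisotropic at {29, 37}.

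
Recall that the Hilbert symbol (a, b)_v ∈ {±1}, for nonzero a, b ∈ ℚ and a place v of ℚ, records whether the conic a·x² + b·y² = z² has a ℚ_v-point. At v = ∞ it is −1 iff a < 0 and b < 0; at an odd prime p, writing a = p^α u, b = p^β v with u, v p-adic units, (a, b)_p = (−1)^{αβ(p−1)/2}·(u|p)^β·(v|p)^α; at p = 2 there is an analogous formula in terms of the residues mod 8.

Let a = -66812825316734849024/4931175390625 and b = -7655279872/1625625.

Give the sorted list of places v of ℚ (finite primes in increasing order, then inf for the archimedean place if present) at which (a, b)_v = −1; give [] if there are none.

Mod squares: a ≡ -29, b ≡ -37. Check v ∈ {∞, 2, 3, 5, 11, 17, 19, 23, 29, 31, 37}.
v=11: a=11^-2·(≡1), b=11^0·(≡2) mod 11; (1|11)=+1, (2|11)=-1; (−1)^{-2·0·5}·(+1)^0·(-1)^-2 = +1.
v=23: a=23^2·(≡7), b=23^0·(≡2) mod 23; (7|23)=-1, (2|23)=+1; (−1)^{2·0·11}·(-1)^0·(+1)^2 = +1.
v=5: a=5^-8·(≡4), b=5^-4·(≡3) mod 5; (4|5)=+1, (3|5)=-1; (−1)^{-8·-4·2}·(+1)^-4·(-1)^-8 = +1.
v=29: a=29^3·(≡28), b=29^2·(≡15) mod 29; (28|29)=+1, (15|29)=-1; (−1)^{3·2·14}·(+1)^2·(-1)^3 = -1.
v=3: a=3^0·(≡1), b=3^-2·(≡2) mod 3; (1|3)=+1, (2|3)=-1; (−1)^{0·-2·1}·(+1)^-2·(-1)^0 = +1.
v=∞: -29 < 0 and -37 < 0  ⇒  (a,b)_∞ = -1.
v=2: v_2(a)=12, v_2(b)=8; units ≡ 3, 3 (mod 8); ε·ε+αω+βω = 1·1+12·1+8·1 ≡ 1  ⇒  (a,b)_2 = -1.
v=17: a=17^-2·(≡14), b=17^-2·(≡6) mod 17; (14|17)=-1, (6|17)=-1; (−1)^{-2·-2·8}·(-1)^-2·(-1)^-2 = +1.
v=37: a=37^2·(≡13), b=37^1·(≡1) mod 37; (13|37)=-1, (1|37)=+1; (−1)^{2·1·18}·(-1)^1·(+1)^2 = -1.
v=19: a=19^-2·(≡1), b=19^0·(≡5) mod 19; (1|19)=+1, (5|19)=+1; (−1)^{-2·0·9}·(+1)^0·(+1)^-2 = +1.
v=31: a=31^4·(≡18), b=31^2·(≡19) mod 31; (18|31)=+1, (19|31)=+1; (−1)^{4·2·15}·(+1)^2·(+1)^4 = +1.
Ram(-29, -37) = {2, 29, 37, ∞}; no ℚ_2-point on the conic.

[2, 29, 37, inf]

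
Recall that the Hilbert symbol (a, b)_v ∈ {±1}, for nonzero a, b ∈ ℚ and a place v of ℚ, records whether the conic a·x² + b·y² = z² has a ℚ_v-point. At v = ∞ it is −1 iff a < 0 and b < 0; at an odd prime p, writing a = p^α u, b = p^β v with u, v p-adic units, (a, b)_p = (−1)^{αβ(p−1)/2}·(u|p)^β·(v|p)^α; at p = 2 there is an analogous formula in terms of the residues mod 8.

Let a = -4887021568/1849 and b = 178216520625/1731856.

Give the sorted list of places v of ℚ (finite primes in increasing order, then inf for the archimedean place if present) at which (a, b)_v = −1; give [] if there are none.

(a, b) ≡ (-39442, 187473) mod (ℚ^×)²; places V = {2, 3, 5, 7, 11, 13, 19, 23, 37, 41, 43, 47, ∞}.
(a,b)_2: α=11, β=-4; u≡7, v≡1 (mod 8); ε(u)ε(v)=1·0, αω(v)=11·0, βω(u)=-4·0; sum ≡ 0  ⇒  +1.
(a,b)_7: α=0, u≡5; β=-2, v≡3 (mod 7); (5|7)=-1, (3|7)=-1; sign (−1)^0·-1^-2·-1^0 = +1.
(a,b)_47: α=0, u≡5; β=-2, v≡2 (mod 47); (5|47)=-1, (2|47)=+1; sign (−1)^0·-1^-2·+1^0 = +1.
(a,b)_23: α=0, u≡1; β=1, v≡8 (mod 23); (1|23)=+1, (8|23)=+1; sign (−1)^0·+1^1·+1^0 = +1.
(a,b)_5: α=0, u≡3; β=4, v≡3 (mod 5); (3|5)=-1, (3|5)=-1; sign (−1)^0·-1^4·-1^0 = +1.
(a,b)_19: α=0, u≡8; β=1, v≡17 (mod 19); (8|19)=-1, (17|19)=+1; sign (−1)^0·-1^1·+1^0 = -1.
(a,b)_11: α=2, u≡4; β=1, v≡4 (mod 11); (4|11)=+1, (4|11)=+1; sign (−1)^0·+1^1·+1^2 = +1.
(a,b)_41: α=1, u≡11; β=0, v≡32 (mod 41); (11|41)=-1, (32|41)=+1; sign (−1)^0·-1^0·+1^1 = +1.
(a,b)_43: α=-2, u≡27; β=0, v≡14 (mod 43); (27|43)=-1, (14|43)=+1; sign (−1)^0·-1^0·+1^-2 = +1.
(a,b)_∞: sgn(-39442)=−, sgn(187473)=+, so +1.
(a,b)_3: α=0, u≡2; β=3, v≡1 (mod 3); (2|3)=-1, (1|3)=+1; sign (−1)^0·-1^3·+1^0 = -1.
(a,b)_13: α=1, u≡7; β=3, v≡4 (mod 13); (7|13)=-1, (4|13)=+1; sign (−1)^0·-1^3·+1^1 = -1.
(a,b)_37: α=1, u≡26; β=0, v≡5 (mod 37); (26|37)=+1, (5|37)=-1; sign (−1)^0·+1^0·-1^1 = -1.
|Ram(-39442, 187473)| = 4, even; anisotropic at {3, 13, 19, 37}.

[3, 13, 19, 37]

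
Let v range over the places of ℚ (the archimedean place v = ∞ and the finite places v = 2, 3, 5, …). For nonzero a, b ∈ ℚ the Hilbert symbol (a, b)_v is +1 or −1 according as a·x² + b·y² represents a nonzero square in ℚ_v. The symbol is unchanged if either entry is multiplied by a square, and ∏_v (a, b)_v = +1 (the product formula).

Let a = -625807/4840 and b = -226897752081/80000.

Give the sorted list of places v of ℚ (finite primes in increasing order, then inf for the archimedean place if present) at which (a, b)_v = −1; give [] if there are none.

(a, b) ≡ (-70, -1122) mod (ℚ^×)²; places V = {2, 3, 5, 7, 11, 13, 17, 23, ∞}.
(a,b)_23: α=2, u≡22; β=0, v≡5 (mod 23); (22|23)=-1, (5|23)=-1; sign (−1)^0·-1^0·-1^2 = +1.
(a,b)_3: α=0, u≡2; β=1, v≡1 (mod 3); (2|3)=-1, (1|3)=+1; sign (−1)^0·-1^1·+1^0 = -1.
(a,b)_13: α=2, u≡7; β=4, v≡4 (mod 13); (7|13)=-1, (4|13)=+1; sign (−1)^0·-1^4·+1^2 = +1.
(a,b)_2: α=-3, β=-7; u≡5, v≡7 (mod 8); ε(u)ε(v)=0·1, αω(v)=-3·0, βω(u)=-7·1; sum ≡ 1  ⇒  -1.
(a,b)_11: α=-2, u≡7; β=1, v≡10 (mod 11); (7|11)=-1, (10|11)=-1; sign (−1)^0·-1^1·-1^-2 = -1.
(a,b)_5: α=-1, u≡1; β=-4, v≡3 (mod 5); (1|5)=+1, (3|5)=-1; sign (−1)^0·+1^-4·-1^-1 = -1.
(a,b)_7: α=1, u≡1; β=2, v≡3 (mod 7); (1|7)=+1, (3|7)=-1; sign (−1)^0·+1^2·-1^1 = -1.
(a,b)_17: α=0, u≡4; β=3, v≡1 (mod 17); (4|17)=+1, (1|17)=+1; sign (−1)^0·+1^3·+1^0 = +1.
(a,b)_∞: sgn(-70)=−, sgn(-1122)=−, so -1.
Ram(-70, -1122) = {2, 3, 5, 7, 11, ∞}; no ℚ_2-point on the conic.

[2, 3, 5, 7, 11, inf]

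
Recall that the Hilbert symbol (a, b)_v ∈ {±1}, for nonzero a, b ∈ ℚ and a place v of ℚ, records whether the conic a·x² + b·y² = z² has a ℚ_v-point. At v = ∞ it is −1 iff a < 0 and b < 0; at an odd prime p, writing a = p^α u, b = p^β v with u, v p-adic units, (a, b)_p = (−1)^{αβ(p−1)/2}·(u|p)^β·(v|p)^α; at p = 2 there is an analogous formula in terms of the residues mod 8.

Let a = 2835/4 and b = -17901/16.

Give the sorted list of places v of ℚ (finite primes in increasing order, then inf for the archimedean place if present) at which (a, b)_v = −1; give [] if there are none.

Mod squares: a ≡ 35, b ≡ -221. Check v ∈ {∞, 2, 3, 5, 7, 13, 17}.
v=7: a=7^1·(≡5), b=7^0·(≡6) mod 7; (5|7)=-1, (6|7)=-1; (−1)^{1·0·3}·(-1)^0·(-1)^1 = -1.
v=13: a=13^0·(≡10), b=13^1·(≡9) mod 13; (10|13)=+1, (9|13)=+1; (−1)^{0·1·6}·(+1)^1·(+1)^0 = +1.
v=∞: 35 > 0 and -221 < 0  ⇒  (a,b)_∞ = +1.
v=2: v_2(a)=-2, v_2(b)=-4; units ≡ 3, 3 (mod 8); ε·ε+αω+βω = 1·1+-2·1+-4·1 ≡ 1  ⇒  (a,b)_2 = -1.
v=3: a=3^4·(≡2), b=3^4·(≡1) mod 3; (2|3)=-1, (1|3)=+1; (−1)^{4·4·1}·(-1)^4·(+1)^4 = +1.
v=17: a=17^0·(≡16), b=17^1·(≡16) mod 17; (16|17)=+1, (16|17)=+1; (−1)^{0·1·8}·(+1)^1·(+1)^0 = +1.
v=5: a=5^1·(≡3), b=5^0·(≡4) mod 5; (3|5)=-1, (4|5)=+1; (−1)^{1·0·2}·(-1)^0·(+1)^1 = +1.
(35, -221 / ℚ) ramifies at {2, 7}: a division algebra.

[2, 7]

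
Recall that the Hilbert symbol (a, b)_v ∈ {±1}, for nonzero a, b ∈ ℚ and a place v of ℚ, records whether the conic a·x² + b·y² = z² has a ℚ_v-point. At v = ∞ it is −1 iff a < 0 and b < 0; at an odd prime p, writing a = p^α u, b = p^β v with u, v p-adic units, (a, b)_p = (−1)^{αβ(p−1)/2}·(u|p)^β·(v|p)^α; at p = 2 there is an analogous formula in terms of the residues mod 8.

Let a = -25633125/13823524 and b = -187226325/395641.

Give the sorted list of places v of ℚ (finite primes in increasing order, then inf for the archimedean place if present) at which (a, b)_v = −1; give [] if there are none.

(a, b) ≡ (-93, -13) mod (ℚ^×)²; places V = {2, 3, 5, 7, 11, 13, 17, 23, 31, 37, ∞}.
(a,b)_17: α=0, u≡13; β=-2, v≡9 (mod 17); (13|17)=+1, (9|17)=+1; sign (−1)^0·+1^-2·+1^0 = +1.
(a,b)_∞: sgn(-93)=−, sgn(-13)=−, so -1.
(a,b)_5: α=4, u≡3; β=2, v≡2 (mod 5); (3|5)=-1, (2|5)=-1; sign (−1)^0·-1^2·-1^4 = +1.
(a,b)_2: α=-2, β=0; u≡3, v≡3 (mod 8); ε(u)ε(v)=1·1, αω(v)=-2·1, βω(u)=0·1; sum ≡ 1  ⇒  -1.
(a,b)_31: α=1, u≡28; β=0, v≡10 (mod 31); (28|31)=+1, (10|31)=+1; sign (−1)^0·+1^0·+1^1 = +1.
(a,b)_3: α=3, u≡2; β=2, v≡2 (mod 3); (2|3)=-1, (2|3)=-1; sign (−1)^0·-1^2·-1^3 = -1.
(a,b)_13: α=-4, u≡5; β=1, v≡1 (mod 13); (5|13)=-1, (1|13)=+1; sign (−1)^0·-1^1·+1^-4 = -1.
(a,b)_7: α=2, u≡6; β=0, v≡1 (mod 7); (6|7)=-1, (1|7)=+1; sign (−1)^0·-1^0·+1^2 = +1.
(a,b)_11: α=-2, u≡6; β=2, v≡3 (mod 11); (6|11)=-1, (3|11)=+1; sign (−1)^0·-1^2·+1^-2 = +1.
(a,b)_23: α=0, u≡17; β=2, v≡14 (mod 23); (17|23)=-1, (14|23)=-1; sign (−1)^0·-1^2·-1^0 = +1.
(a,b)_37: α=0, u≡13; β=-2, v≡5 (mod 37); (13|37)=-1, (5|37)=-1; sign (−1)^0·-1^-2·-1^0 = +1.
|Ram(-93, -13)| = 4, even; anisotropic at {2, 3, 13, ∞}.

[2, 3, 13, inf]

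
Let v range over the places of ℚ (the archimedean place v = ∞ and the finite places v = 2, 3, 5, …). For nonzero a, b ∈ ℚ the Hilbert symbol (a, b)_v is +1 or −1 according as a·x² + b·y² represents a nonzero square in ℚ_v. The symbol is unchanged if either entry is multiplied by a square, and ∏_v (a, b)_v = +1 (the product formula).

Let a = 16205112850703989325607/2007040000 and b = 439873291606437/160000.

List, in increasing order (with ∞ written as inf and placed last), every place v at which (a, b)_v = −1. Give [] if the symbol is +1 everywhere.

(a, b) ≡ (147407, 13) mod (ℚ^×)²; places V = {2, 3, 5, 7, 13, 17, 19, 23, 29, ∞}.
(a,b)_29: α=3, u≡3; β=2, v≡20 (mod 29); (3|29)=-1, (20|29)=+1; sign (−1)^0·-1^2·+1^3 = +1.
(a,b)_17: α=3, u≡2; β=2, v≡8 (mod 17); (2|17)=+1, (8|17)=+1; sign (−1)^0·+1^2·+1^3 = +1.
(a,b)_23: α=3, u≡20; β=2, v≡3 (mod 23); (20|23)=-1, (3|23)=+1; sign (−1)^0·-1^2·+1^3 = +1.
(a,b)_13: α=1, u≡4; β=1, v≡10 (mod 13); (4|13)=+1, (10|13)=+1; sign (−1)^0·+1^1·+1^1 = +1.
(a,b)_7: α=-2, u≡1; β=0, v≡3 (mod 7); (1|7)=+1, (3|7)=-1; sign (−1)^0·+1^0·-1^-2 = +1.
(a,b)_2: α=-16, β=-8; u≡7, v≡5 (mod 8); ε(u)ε(v)=1·0, αω(v)=-16·1, βω(u)=-8·0; sum ≡ 0  ⇒  +1.
(a,b)_∞: sgn(147407)=+, sgn(13)=+, so +1.
(a,b)_3: α=8, u≡2; β=6, v≡1 (mod 3); (2|3)=-1, (1|3)=+1; sign (−1)^0·-1^6·+1^8 = +1.
(a,b)_5: α=-4, u≡3; β=-4, v≡2 (mod 5); (3|5)=-1, (2|5)=-1; sign (−1)^0·-1^-4·-1^-4 = +1.
(a,b)_19: α=4, u≡6; β=2, v≡12 (mod 19); (6|19)=+1, (12|19)=-1; sign (−1)^0·+1^2·-1^4 = +1.
Ram(a, b) = ∅: the form 147407·x² + 13·y² − z² is isotropic over every ℚ_v, so by Hasse–Minkowski it is isotropic over ℚ.

[]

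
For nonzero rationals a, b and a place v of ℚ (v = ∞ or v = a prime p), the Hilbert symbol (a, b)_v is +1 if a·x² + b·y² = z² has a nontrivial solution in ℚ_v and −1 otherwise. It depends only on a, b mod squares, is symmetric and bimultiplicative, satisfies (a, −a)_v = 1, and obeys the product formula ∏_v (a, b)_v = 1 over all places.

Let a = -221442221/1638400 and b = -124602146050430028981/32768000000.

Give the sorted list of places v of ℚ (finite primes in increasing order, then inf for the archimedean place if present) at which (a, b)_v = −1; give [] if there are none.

[7, inf]

(a, b) ≡ (-221, -42) mod (ℚ^×)²; places V = {2, 3, 5, 7, 11, 13, 17, ∞}.
(a,b)_3: α=0, u≡1; β=1, v≡1 (mod 3); (1|3)=+1, (1|3)=+1; sign (−1)^0·+1^1·+1^0 = +1.
(a,b)_∞: sgn(-221)=−, sgn(-42)=−, so -1.
(a,b)_11: α=2, u≡7; β=6, v≡7 (mod 11); (7|11)=-1, (7|11)=-1; sign (−1)^0·-1^6·-1^2 = +1.
(a,b)_2: α=-16, β=-21; u≡3, v≡3 (mod 8); ε(u)ε(v)=1·1, αω(v)=-16·1, βω(u)=-21·1; sum ≡ 0  ⇒  +1.
(a,b)_5: α=-2, u≡4; β=-6, v≡2 (mod 5); (4|5)=+1, (2|5)=-1; sign (−1)^0·+1^-6·-1^-2 = +1.
(a,b)_13: α=3, u≡10; β=6, v≡1 (mod 13); (10|13)=+1, (1|13)=+1; sign (−1)^0·+1^6·+1^3 = +1.
(a,b)_17: α=1, u≡2; β=2, v≡2 (mod 17); (2|17)=+1, (2|17)=+1; sign (−1)^0·+1^2·+1^1 = +1.
(a,b)_7: α=2, u≡6; β=5, v≡1 (mod 7); (6|7)=-1, (1|7)=+1; sign (−1)^0·-1^5·+1^2 = -1.
(-221, -42 / ℚ) ramifies at {7, ∞}: a division algebra.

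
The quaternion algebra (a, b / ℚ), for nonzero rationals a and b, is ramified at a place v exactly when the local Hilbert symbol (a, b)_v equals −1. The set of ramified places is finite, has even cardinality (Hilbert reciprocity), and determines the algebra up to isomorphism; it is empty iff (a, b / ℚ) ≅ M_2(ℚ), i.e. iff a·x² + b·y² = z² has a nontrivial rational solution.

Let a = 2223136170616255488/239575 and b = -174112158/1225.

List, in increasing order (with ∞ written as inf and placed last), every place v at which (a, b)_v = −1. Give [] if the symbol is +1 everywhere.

Mod squares: a ≡ 3451, b ≡ -127182. Check v ∈ {∞, 2, 3, 5, 7, 11, 17, 29, 37, 41, 47}.
v=7: a=7^-1·(≡3), b=7^-2·(≡1) mod 7; (3|7)=-1, (1|7)=+1; (−1)^{-1·-2·3}·(-1)^-2·(+1)^-1 = +1.
v=3: a=3^4·(≡1), b=3^1·(≡2) mod 3; (1|3)=+1, (2|3)=-1; (−1)^{4·1·1}·(+1)^1·(-1)^4 = +1.
v=5: a=5^-2·(≡1), b=5^-2·(≡3) mod 5; (1|5)=+1, (3|5)=-1; (−1)^{-2·-2·2}·(+1)^-2·(-1)^-2 = +1.
v=∞: 3451 > 0 and -127182 < 0  ⇒  (a,b)_∞ = +1.
v=41: a=41^2·(≡12), b=41^1·(≡29) mod 41; (12|41)=-1, (29|41)=-1; (−1)^{2·1·20}·(-1)^1·(-1)^2 = -1.
v=17: a=17^1·(≡1), b=17^0·(≡6) mod 17; (1|17)=+1, (6|17)=-1; (−1)^{1·0·8}·(+1)^0·(-1)^1 = -1.
v=47: a=47^2·(≡15), b=47^1·(≡40) mod 47; (15|47)=-1, (40|47)=-1; (−1)^{2·1·23}·(-1)^1·(-1)^2 = -1.
v=29: a=29^1·(≡14), b=29^0·(≡2) mod 29; (14|29)=-1, (2|29)=-1; (−1)^{1·0·14}·(-1)^0·(-1)^1 = -1.
v=2: v_2(a)=10, v_2(b)=1; units ≡ 3, 1 (mod 8); ε·ε+αω+βω = 1·0+10·0+1·1 ≡ 1  ⇒  (a,b)_2 = -1.
v=37: a=37^-2·(≡33), b=37^2·(≡6) mod 37; (33|37)=+1, (6|37)=-1; (−1)^{-2·2·18}·(+1)^2·(-1)^-2 = +1.
v=11: a=11^4·(≡2), b=11^1·(≡7) mod 11; (2|11)=-1, (7|11)=-1; (−1)^{4·1·5}·(-1)^1·(-1)^4 = -1.
(3451, -127182 / ℚ) ramifies at {2, 11, 17, 29, 41, 47}: a division algebra.

[2, 11, 17, 29, 41, 47]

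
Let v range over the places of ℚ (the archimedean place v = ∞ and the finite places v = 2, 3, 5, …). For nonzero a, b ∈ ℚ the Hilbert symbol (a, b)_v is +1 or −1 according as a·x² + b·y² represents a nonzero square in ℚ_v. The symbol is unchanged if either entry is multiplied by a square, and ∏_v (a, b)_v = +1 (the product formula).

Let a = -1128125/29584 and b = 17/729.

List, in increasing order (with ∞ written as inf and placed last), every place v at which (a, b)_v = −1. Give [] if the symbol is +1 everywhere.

Mod squares: a ≡ -5, b ≡ 17. Check v ∈ {∞, 2, 3, 5, 17, 19, 43}.
v=3: a=3^0·(≡1), b=3^-6·(≡2) mod 3; (1|3)=+1, (2|3)=-1; (−1)^{0·-6·1}·(+1)^-6·(-1)^0 = +1.
v=17: a=17^0·(≡3), b=17^1·(≡8) mod 17; (3|17)=-1, (8|17)=+1; (−1)^{0·1·8}·(-1)^1·(+1)^0 = -1.
v=5: a=5^5·(≡1), b=5^0·(≡3) mod 5; (1|5)=+1, (3|5)=-1; (−1)^{5·0·2}·(+1)^0·(-1)^5 = -1.
v=∞: -5 < 0 and 17 > 0  ⇒  (a,b)_∞ = +1.
v=2: v_2(a)=-4, v_2(b)=0; units ≡ 3, 1 (mod 8); ε·ε+αω+βω = 1·0+-4·0+0·1 ≡ 0  ⇒  (a,b)_2 = +1.
v=19: a=19^2·(≡10), b=19^0·(≡16) mod 19; (10|19)=-1, (16|19)=+1; (−1)^{2·0·9}·(-1)^0·(+1)^2 = +1.
v=43: a=43^-2·(≡31), b=43^0·(≡13) mod 43; (31|43)=+1, (13|43)=+1; (−1)^{-2·0·21}·(+1)^0·(+1)^-2 = +1.
|Ram(-5, 17)| = 2, even; anisotropic at {5, 17}.

[5, 17]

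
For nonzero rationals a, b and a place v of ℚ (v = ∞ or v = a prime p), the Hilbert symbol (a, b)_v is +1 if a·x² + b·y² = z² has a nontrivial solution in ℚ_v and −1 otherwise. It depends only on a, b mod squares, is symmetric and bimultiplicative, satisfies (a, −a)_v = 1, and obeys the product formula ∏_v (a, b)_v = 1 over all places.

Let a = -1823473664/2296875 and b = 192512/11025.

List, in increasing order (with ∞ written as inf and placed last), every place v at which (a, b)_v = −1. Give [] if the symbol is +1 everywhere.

(a, b) ≡ (-5217, 47) mod (ℚ^×)²; places V = {2, 3, 5, 7, 37, 47, ∞}.
(a,b)_47: α=1, u≡43; β=1, v≡2 (mod 47); (43|47)=-1, (2|47)=+1; sign (−1)^1·-1^1·+1^1 = +1.
(a,b)_3: α=-1, u≡1; β=-2, v≡2 (mod 3); (1|3)=+1, (2|3)=-1; sign (−1)^0·+1^-2·-1^-1 = -1.
(a,b)_2: α=20, β=12; u≡7, v≡7 (mod 8); ε(u)ε(v)=1·1, αω(v)=20·0, βω(u)=12·0; sum ≡ 1  ⇒  -1.
(a,b)_37: α=1, u≡30; β=0, v≡36 (mod 37); (30|37)=+1, (36|37)=+1; sign (−1)^0·+1^0·+1^1 = +1.
(a,b)_7: α=-2, u≡3; β=-2, v≡5 (mod 7); (3|7)=-1, (5|7)=-1; sign (−1)^0·-1^-2·-1^-2 = +1.
(a,b)_∞: sgn(-5217)=−, sgn(47)=+, so +1.
(a,b)_5: α=-6, u≡3; β=-2, v≡2 (mod 5); (3|5)=-1, (2|5)=-1; sign (−1)^0·-1^-2·-1^-6 = +1.
(-5217, 47 / ℚ) ramifies at {2, 3}: a division algebra.

[2, 3]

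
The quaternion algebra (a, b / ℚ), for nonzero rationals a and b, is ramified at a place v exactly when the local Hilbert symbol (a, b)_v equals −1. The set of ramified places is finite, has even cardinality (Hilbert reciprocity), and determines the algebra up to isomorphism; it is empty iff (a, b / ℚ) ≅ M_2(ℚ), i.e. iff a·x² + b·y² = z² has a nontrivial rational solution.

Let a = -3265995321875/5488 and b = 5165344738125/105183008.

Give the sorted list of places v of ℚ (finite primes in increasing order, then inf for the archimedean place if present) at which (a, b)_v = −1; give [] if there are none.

Mod squares: a ≡ -8645, b ≡ 92378. Check v ∈ {∞, 2, 3, 5, 7, 11, 13, 17, 19, 37, 47}.
v=19: a=19^1·(≡6), b=19^1·(≡16) mod 19; (6|19)=+1, (16|19)=+1; (−1)^{1·1·9}·(+1)^1·(+1)^1 = -1.
v=17: a=17^2·(≡15), b=17^1·(≡5) mod 17; (15|17)=+1, (5|17)=-1; (−1)^{2·1·8}·(+1)^1·(-1)^2 = +1.
v=5: a=5^5·(≡4), b=5^4·(≡2) mod 5; (4|5)=+1, (2|5)=-1; (−1)^{5·4·2}·(+1)^4·(-1)^5 = -1.
v=11: a=11^4·(≡4), b=11^1·(≡1) mod 11; (4|11)=+1, (1|11)=+1; (−1)^{4·1·5}·(+1)^1·(+1)^4 = +1.
v=37: a=37^0·(≡14), b=37^-2·(≡30) mod 37; (14|37)=-1, (30|37)=+1; (−1)^{0·-2·18}·(-1)^-2·(+1)^0 = +1.
v=13: a=13^1·(≡8), b=13^1·(≡5) mod 13; (8|13)=-1, (5|13)=-1; (−1)^{1·1·6}·(-1)^1·(-1)^1 = +1.
v=3: a=3^0·(≡1), b=3^4·(≡2) mod 3; (1|3)=+1, (2|3)=-1; (−1)^{0·4·1}·(+1)^4·(-1)^0 = +1.
v=7: a=7^-3·(≡4), b=7^-4·(≡6) mod 7; (4|7)=+1, (6|7)=-1; (−1)^{-3·-4·3}·(+1)^-4·(-1)^-3 = -1.
v=47: a=47^0·(≡28), b=47^2·(≡19) mod 47; (28|47)=+1, (19|47)=-1; (−1)^{0·2·23}·(+1)^2·(-1)^0 = +1.
v=∞: -8645 < 0 and 92378 > 0  ⇒  (a,b)_∞ = +1.
v=2: v_2(a)=-4, v_2(b)=-5; units ≡ 3, 5 (mod 8); ε·ε+αω+βω = 1·0+-4·1+-5·1 ≡ 1  ⇒  (a,b)_2 = -1.
(-8645, 92378 / ℚ) ramifies at {2, 5, 7, 19}: a division algebra.

[2, 5, 7, 19]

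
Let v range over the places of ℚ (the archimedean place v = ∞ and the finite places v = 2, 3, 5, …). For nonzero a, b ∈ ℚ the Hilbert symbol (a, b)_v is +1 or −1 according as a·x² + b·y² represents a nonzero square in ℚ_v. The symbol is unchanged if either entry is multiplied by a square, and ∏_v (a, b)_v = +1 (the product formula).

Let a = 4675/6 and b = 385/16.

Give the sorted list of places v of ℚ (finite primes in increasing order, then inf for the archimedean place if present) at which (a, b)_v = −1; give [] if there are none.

[5, 17]

(a, b) ≡ (1122, 385) mod (ℚ^×)²; places V = {2, 3, 5, 7, 11, 17, ∞}.
(a,b)_5: α=2, u≡2; β=1, v≡2 (mod 5); (2|5)=-1, (2|5)=-1; sign (−1)^0·-1^1·-1^2 = -1.
(a,b)_11: α=1, u≡3; β=1, v≡7 (mod 11); (3|11)=+1, (7|11)=-1; sign (−1)^1·+1^1·-1^1 = +1.
(a,b)_17: α=1, u≡9; β=0, v≡6 (mod 17); (9|17)=+1, (6|17)=-1; sign (−1)^0·+1^0·-1^1 = -1.
(a,b)_3: α=-1, u≡2; β=0, v≡1 (mod 3); (2|3)=-1, (1|3)=+1; sign (−1)^0·-1^0·+1^-1 = +1.
(a,b)_∞: sgn(1122)=+, sgn(385)=+, so +1.
(a,b)_7: α=0, u≡1; β=1, v≡3 (mod 7); (1|7)=+1, (3|7)=-1; sign (−1)^0·+1^1·-1^0 = +1.
(a,b)_2: α=-1, β=-4; u≡1, v≡1 (mod 8); ε(u)ε(v)=0·0, αω(v)=-1·0, βω(u)=-4·0; sum ≡ 0  ⇒  +1.
Ram(1122, 385) = {5, 17}; no ℚ_5-point on the conic.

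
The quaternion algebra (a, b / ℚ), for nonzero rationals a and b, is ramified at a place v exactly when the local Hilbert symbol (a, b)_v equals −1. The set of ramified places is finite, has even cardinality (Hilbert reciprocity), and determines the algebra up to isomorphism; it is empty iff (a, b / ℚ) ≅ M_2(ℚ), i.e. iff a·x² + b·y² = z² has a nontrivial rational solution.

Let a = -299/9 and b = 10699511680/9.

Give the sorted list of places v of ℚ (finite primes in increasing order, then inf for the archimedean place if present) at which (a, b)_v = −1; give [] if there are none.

[2, 13, 17, 23]

Mod squares: a ≡ -299, b ≡ 1870. Check v ∈ {∞, 2, 3, 5, 11, 13, 17, 23}.
v=5: a=5^0·(≡4), b=5^1·(≡4) mod 5; (4|5)=+1, (4|5)=+1; (−1)^{0·1·2}·(+1)^1·(+1)^0 = +1.
v=2: v_2(a)=0, v_2(b)=7; units ≡ 5, 7 (mod 8); ε·ε+αω+βω = 0·1+0·0+7·1 ≡ 1  ⇒  (a,b)_2 = -1.
v=11: a=11^0·(≡1), b=11^1·(≡9) mod 11; (1|11)=+1, (9|11)=+1; (−1)^{0·1·5}·(+1)^1·(+1)^0 = +1.
v=23: a=23^1·(≡19), b=23^2·(≡20) mod 23; (19|23)=-1, (20|23)=-1; (−1)^{1·2·11}·(-1)^2·(-1)^1 = -1.
v=∞: -299 < 0 and 1870 > 0  ⇒  (a,b)_∞ = +1.
v=13: a=13^1·(≡9), b=13^2·(≡2) mod 13; (9|13)=+1, (2|13)=-1; (−1)^{1·2·6}·(+1)^2·(-1)^1 = -1.
v=3: a=3^-2·(≡1), b=3^-2·(≡1) mod 3; (1|3)=+1, (1|3)=+1; (−1)^{-2·-2·1}·(+1)^-2·(+1)^-2 = +1.
v=17: a=17^0·(≡14), b=17^1·(≡9) mod 17; (14|17)=-1, (9|17)=+1; (−1)^{0·1·8}·(-1)^1·(+1)^0 = -1.
Ram(-299, 1870) = {2, 13, 17, 23}; no ℚ_2-point on the conic.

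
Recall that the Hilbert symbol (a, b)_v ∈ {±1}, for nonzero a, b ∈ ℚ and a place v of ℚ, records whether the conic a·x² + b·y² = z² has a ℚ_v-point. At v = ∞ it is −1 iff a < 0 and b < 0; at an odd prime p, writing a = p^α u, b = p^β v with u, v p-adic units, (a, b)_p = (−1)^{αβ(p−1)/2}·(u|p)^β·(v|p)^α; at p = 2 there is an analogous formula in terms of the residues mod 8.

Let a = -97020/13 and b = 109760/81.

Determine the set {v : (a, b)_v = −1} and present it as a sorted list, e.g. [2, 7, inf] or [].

Mod squares: a ≡ -715, b ≡ 35. Check v ∈ {∞, 2, 3, 5, 7, 11, 13}.
v=2: v_2(a)=2, v_2(b)=6; units ≡ 5, 3 (mod 8); ε·ε+αω+βω = 0·1+2·1+6·1 ≡ 0  ⇒  (a,b)_2 = +1.
v=∞: -715 < 0 and 35 > 0  ⇒  (a,b)_∞ = +1.
v=5: a=5^1·(≡2), b=5^1·(≡2) mod 5; (2|5)=-1, (2|5)=-1; (−1)^{1·1·2}·(-1)^1·(-1)^1 = +1.
v=7: a=7^2·(≡6), b=7^3·(≡3) mod 7; (6|7)=-1, (3|7)=-1; (−1)^{2·3·3}·(-1)^3·(-1)^2 = -1.
v=3: a=3^2·(≡2), b=3^-4·(≡2) mod 3; (2|3)=-1, (2|3)=-1; (−1)^{2·-4·1}·(-1)^-4·(-1)^2 = +1.
v=11: a=11^1·(≡1), b=11^0·(≡6) mod 11; (1|11)=+1, (6|11)=-1; (−1)^{1·0·5}·(+1)^0·(-1)^1 = -1.
v=13: a=13^-1·(≡12), b=13^0·(≡9) mod 13; (12|13)=+1, (9|13)=+1; (−1)^{-1·0·6}·(+1)^0·(+1)^-1 = +1.
|Ram(-715, 35)| = 2, even; anisotropic at {7, 11}.

[7, 11]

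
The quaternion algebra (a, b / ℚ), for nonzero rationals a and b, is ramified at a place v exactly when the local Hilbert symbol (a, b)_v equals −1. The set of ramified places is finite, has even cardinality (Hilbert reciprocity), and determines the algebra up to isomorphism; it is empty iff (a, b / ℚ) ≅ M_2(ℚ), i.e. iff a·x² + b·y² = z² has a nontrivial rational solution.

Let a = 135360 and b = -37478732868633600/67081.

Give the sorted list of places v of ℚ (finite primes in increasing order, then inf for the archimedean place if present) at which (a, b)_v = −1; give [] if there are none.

Mod squares: a ≡ 235, b ≡ -1081. Check v ∈ {∞, 2, 3, 5, 7, 23, 29, 37, 47}.
v=37: a=37^0·(≡14), b=37^-2·(≡17) mod 37; (14|37)=-1, (17|37)=-1; (−1)^{0·-2·18}·(-1)^-2·(-1)^0 = +1.
v=23: a=23^0·(≡5), b=23^1·(≡7) mod 23; (5|23)=-1, (7|23)=-1; (−1)^{0·1·11}·(-1)^1·(-1)^0 = -1.
v=2: v_2(a)=6, v_2(b)=10; units ≡ 3, 7 (mod 8); ε·ε+αω+βω = 1·1+6·0+10·1 ≡ 1  ⇒  (a,b)_2 = -1.
v=5: a=5^1·(≡2), b=5^2·(≡1) mod 5; (2|5)=-1, (1|5)=+1; (−1)^{1·2·2}·(-1)^2·(+1)^1 = +1.
v=∞: 235 > 0 and -1081 < 0  ⇒  (a,b)_∞ = +1.
v=29: a=29^0·(≡17), b=29^2·(≡19) mod 29; (17|29)=-1, (19|29)=-1; (−1)^{0·2·14}·(-1)^2·(-1)^0 = +1.
v=47: a=47^1·(≡13), b=47^3·(≡28) mod 47; (13|47)=-1, (28|47)=+1; (−1)^{1·3·23}·(-1)^3·(+1)^1 = +1.
v=3: a=3^2·(≡1), b=3^6·(≡2) mod 3; (1|3)=+1, (2|3)=-1; (−1)^{2·6·1}·(+1)^6·(-1)^2 = +1.
v=7: a=7^0·(≡1), b=7^-2·(≡4) mod 7; (1|7)=+1, (4|7)=+1; (−1)^{0·-2·3}·(+1)^-2·(+1)^0 = +1.
Ram(235, -1081) = {2, 23}; no ℚ_2-point on the conic.

[2, 23]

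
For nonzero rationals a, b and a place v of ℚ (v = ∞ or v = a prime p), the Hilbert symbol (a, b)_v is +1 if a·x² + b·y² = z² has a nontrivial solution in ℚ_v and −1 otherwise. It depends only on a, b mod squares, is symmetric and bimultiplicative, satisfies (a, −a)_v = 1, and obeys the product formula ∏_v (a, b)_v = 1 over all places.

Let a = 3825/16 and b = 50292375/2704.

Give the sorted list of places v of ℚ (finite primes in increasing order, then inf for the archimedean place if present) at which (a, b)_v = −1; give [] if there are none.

[3, 5, 7, 23]

Mod squares: a ≡ 17, b ≡ 41055. Check v ∈ {∞, 2, 3, 5, 7, 13, 17, 23}.
v=17: a=17^1·(≡13), b=17^1·(≡1) mod 17; (13|17)=+1, (1|17)=+1; (−1)^{1·1·8}·(+1)^1·(+1)^1 = +1.
v=2: v_2(a)=-4, v_2(b)=-4; units ≡ 1, 7 (mod 8); ε·ε+αω+βω = 0·1+-4·0+-4·0 ≡ 0  ⇒  (a,b)_2 = +1.
v=23: a=23^0·(≡22), b=23^1·(≡10) mod 23; (22|23)=-1, (10|23)=-1; (−1)^{0·1·11}·(-1)^1·(-1)^0 = -1.
v=7: a=7^0·(≡5), b=7^3·(≡5) mod 7; (5|7)=-1, (5|7)=-1; (−1)^{0·3·3}·(-1)^3·(-1)^0 = -1.
v=∞: 17 > 0 and 41055 > 0  ⇒  (a,b)_∞ = +1.
v=5: a=5^2·(≡3), b=5^3·(≡1) mod 5; (3|5)=-1, (1|5)=+1; (−1)^{2·3·2}·(-1)^3·(+1)^2 = -1.
v=3: a=3^2·(≡2), b=3^1·(≡2) mod 3; (2|3)=-1, (2|3)=-1; (−1)^{2·1·1}·(-1)^1·(-1)^2 = -1.
v=13: a=13^0·(≡1), b=13^-2·(≡1) mod 13; (1|13)=+1, (1|13)=+1; (−1)^{0·-2·6}·(+1)^-2·(+1)^0 = +1.
Ram(17, 41055) = {3, 5, 7, 23}; no ℚ_3-point on the conic.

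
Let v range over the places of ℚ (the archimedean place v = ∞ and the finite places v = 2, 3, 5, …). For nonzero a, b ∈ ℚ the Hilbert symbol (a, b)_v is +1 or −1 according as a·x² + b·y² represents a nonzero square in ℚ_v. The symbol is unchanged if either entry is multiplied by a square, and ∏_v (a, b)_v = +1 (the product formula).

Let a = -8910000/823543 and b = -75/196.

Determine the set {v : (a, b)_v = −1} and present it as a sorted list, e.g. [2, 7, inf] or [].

[11, inf]

Mod squares: a ≡ -77, b ≡ -3. Check v ∈ {∞, 2, 3, 5, 7, 11}.
v=7: a=7^-7·(≡6), b=7^-2·(≡4) mod 7; (6|7)=-1, (4|7)=+1; (−1)^{-7·-2·3}·(-1)^-2·(+1)^-7 = +1.
v=11: a=11^1·(≡3), b=11^0·(≡10) mod 11; (3|11)=+1, (10|11)=-1; (−1)^{1·0·5}·(+1)^0·(-1)^1 = -1.
v=5: a=5^4·(≡3), b=5^2·(≡2) mod 5; (3|5)=-1, (2|5)=-1; (−1)^{4·2·2}·(-1)^2·(-1)^4 = +1.
v=2: v_2(a)=4, v_2(b)=-2; units ≡ 3, 5 (mod 8); ε·ε+αω+βω = 1·0+4·1+-2·1 ≡ 0  ⇒  (a,b)_2 = +1.
v=∞: -77 < 0 and -3 < 0  ⇒  (a,b)_∞ = -1.
v=3: a=3^4·(≡1), b=3^1·(≡2) mod 3; (1|3)=+1, (2|3)=-1; (−1)^{4·1·1}·(+1)^1·(-1)^4 = +1.
|Ram(-77, -3)| = 2, even; anisotropic at {11, ∞}.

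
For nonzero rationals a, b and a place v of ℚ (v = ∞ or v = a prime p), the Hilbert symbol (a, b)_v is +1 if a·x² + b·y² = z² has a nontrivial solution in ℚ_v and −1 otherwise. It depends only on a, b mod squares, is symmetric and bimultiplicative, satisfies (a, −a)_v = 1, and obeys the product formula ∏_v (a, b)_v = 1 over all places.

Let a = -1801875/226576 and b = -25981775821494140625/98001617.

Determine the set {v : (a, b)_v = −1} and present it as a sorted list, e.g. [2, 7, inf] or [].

Mod squares: a ≡ -3, b ≡ -690897. Check v ∈ {∞, 2, 3, 5, 7, 17, 19, 23, 29, 31}.
v=31: a=31^2·(≡5), b=31^3·(≡20) mod 31; (5|31)=+1, (20|31)=+1; (−1)^{2·3·15}·(+1)^3·(+1)^2 = +1.
v=2: v_2(a)=-4, v_2(b)=0; units ≡ 5, 7 (mod 8); ε·ε+αω+βω = 0·1+-4·0+0·1 ≡ 0  ⇒  (a,b)_2 = +1.
v=29: a=29^0·(≡18), b=29^2·(≡6) mod 29; (18|29)=-1, (6|29)=+1; (−1)^{0·2·14}·(-1)^2·(+1)^0 = +1.
v=19: a=19^0·(≡9), b=19^1·(≡13) mod 19; (9|19)=+1, (13|19)=-1; (−1)^{0·1·9}·(+1)^1·(-1)^0 = +1.
v=3: a=3^1·(≡2), b=3^5·(≡2) mod 3; (2|3)=-1, (2|3)=-1; (−1)^{1·5·1}·(-1)^5·(-1)^1 = -1.
v=7: a=7^-2·(≡4), b=7^-8·(≡3) mod 7; (4|7)=+1, (3|7)=-1; (−1)^{-2·-8·3}·(+1)^-8·(-1)^-2 = +1.
v=23: a=23^0·(≡20), b=23^1·(≡22) mod 23; (20|23)=-1, (22|23)=-1; (−1)^{0·1·11}·(-1)^1·(-1)^0 = -1.
v=∞: -3 < 0 and -690897 < 0  ⇒  (a,b)_∞ = -1.
v=17: a=17^-2·(≡3), b=17^-1·(≡14) mod 17; (3|17)=-1, (14|17)=-1; (−1)^{-2·-1·8}·(-1)^-1·(-1)^-2 = -1.
v=5: a=5^4·(≡2), b=5^10·(≡2) mod 5; (2|5)=-1, (2|5)=-1; (−1)^{4·10·2}·(-1)^10·(-1)^4 = +1.
(-3, -690897 / ℚ) ramifies at {3, 17, 23, ∞}: a division algebra.

[3, 17, 23, inf]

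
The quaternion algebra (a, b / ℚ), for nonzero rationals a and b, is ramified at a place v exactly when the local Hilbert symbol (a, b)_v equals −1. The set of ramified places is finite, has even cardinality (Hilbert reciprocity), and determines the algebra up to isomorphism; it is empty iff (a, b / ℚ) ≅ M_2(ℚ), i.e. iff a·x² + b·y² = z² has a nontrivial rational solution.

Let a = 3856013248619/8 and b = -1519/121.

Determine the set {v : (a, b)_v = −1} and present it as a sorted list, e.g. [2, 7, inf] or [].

[31, 37]

Mod squares: a ≡ 3478, b ≡ -31. Check v ∈ {∞, 2, 7, 11, 31, 37, 47}.
v=47: a=47^1·(≡4), b=47^0·(≡36) mod 47; (4|47)=+1, (36|47)=+1; (−1)^{1·0·23}·(+1)^0·(+1)^1 = +1.
v=2: v_2(a)=-3, v_2(b)=0; units ≡ 3, 1 (mod 8); ε·ε+αω+βω = 1·0+-3·0+0·1 ≡ 0  ⇒  (a,b)_2 = +1.
v=11: a=11^0·(≡6), b=11^-2·(≡10) mod 11; (6|11)=-1, (10|11)=-1; (−1)^{0·-2·5}·(-1)^-2·(-1)^0 = +1.
v=∞: 3478 > 0 and -31 < 0  ⇒  (a,b)_∞ = +1.
v=7: a=7^4·(≡5), b=7^2·(≡2) mod 7; (5|7)=-1, (2|7)=+1; (−1)^{4·2·3}·(-1)^2·(+1)^4 = +1.
v=37: a=37^1·(≡32), b=37^0·(≡22) mod 37; (32|37)=-1, (22|37)=-1; (−1)^{1·0·18}·(-1)^0·(-1)^1 = -1.
v=31: a=31^4·(≡13), b=31^1·(≡6) mod 31; (13|31)=-1, (6|31)=-1; (−1)^{4·1·15}·(-1)^1·(-1)^4 = -1.
|Ram(3478, -31)| = 2, even; anisotropic at {31, 37}.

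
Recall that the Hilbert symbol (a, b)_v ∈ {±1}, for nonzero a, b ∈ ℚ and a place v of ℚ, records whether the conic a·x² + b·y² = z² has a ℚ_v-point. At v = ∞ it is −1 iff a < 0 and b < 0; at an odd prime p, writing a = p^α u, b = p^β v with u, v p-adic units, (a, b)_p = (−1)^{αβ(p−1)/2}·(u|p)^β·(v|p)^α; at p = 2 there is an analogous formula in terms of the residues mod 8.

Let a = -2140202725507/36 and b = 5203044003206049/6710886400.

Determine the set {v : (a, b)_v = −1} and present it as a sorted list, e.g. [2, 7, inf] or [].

Mod squares: a ≡ -187, b ≡ 7161. Check v ∈ {∞, 2, 3, 5, 7, 11, 13, 17, 19, 29, 31}.
v=2: v_2(a)=-2, v_2(b)=-28; units ≡ 5, 1 (mod 8); ε·ε+αω+βω = 0·0+-2·0+-28·1 ≡ 0  ⇒  (a,b)_2 = +1.
v=29: a=29^2·(≡16), b=29^2·(≡12) mod 29; (16|29)=+1, (12|29)=-1; (−1)^{2·2·14}·(+1)^2·(-1)^2 = +1.
v=7: a=7^2·(≡1), b=7^3·(≡1) mod 7; (1|7)=+1, (1|7)=+1; (−1)^{2·3·3}·(+1)^3·(+1)^2 = +1.
v=11: a=11^1·(≡5), b=11^1·(≡6) mod 11; (5|11)=+1, (6|11)=-1; (−1)^{1·1·5}·(+1)^1·(-1)^1 = +1.
v=5: a=5^0·(≡3), b=5^-2·(≡4) mod 5; (3|5)=-1, (4|5)=+1; (−1)^{0·-2·2}·(-1)^-2·(+1)^0 = +1.
v=17: a=17^3·(≡10), b=17^2·(≡2) mod 17; (10|17)=-1, (2|17)=+1; (−1)^{3·2·8}·(-1)^2·(+1)^3 = +1.
v=19: a=19^0·(≡18), b=19^2·(≡9) mod 19; (18|19)=-1, (9|19)=+1; (−1)^{0·2·9}·(-1)^2·(+1)^0 = +1.
v=31: a=31^2·(≡11), b=31^1·(≡7) mod 31; (11|31)=-1, (7|31)=+1; (−1)^{2·1·15}·(-1)^1·(+1)^2 = -1.
v=∞: -187 < 0 and 7161 > 0  ⇒  (a,b)_∞ = +1.
v=13: a=13^0·(≡5), b=13^2·(≡6) mod 13; (5|13)=-1, (6|13)=-1; (−1)^{0·2·6}·(-1)^2·(-1)^0 = +1.
v=3: a=3^-2·(≡2), b=3^1·(≡2) mod 3; (2|3)=-1, (2|3)=-1; (−1)^{-2·1·1}·(-1)^1·(-1)^-2 = -1.
(-187, 7161 / ℚ) ramifies at {3, 31}: a division algebra.

[3, 31]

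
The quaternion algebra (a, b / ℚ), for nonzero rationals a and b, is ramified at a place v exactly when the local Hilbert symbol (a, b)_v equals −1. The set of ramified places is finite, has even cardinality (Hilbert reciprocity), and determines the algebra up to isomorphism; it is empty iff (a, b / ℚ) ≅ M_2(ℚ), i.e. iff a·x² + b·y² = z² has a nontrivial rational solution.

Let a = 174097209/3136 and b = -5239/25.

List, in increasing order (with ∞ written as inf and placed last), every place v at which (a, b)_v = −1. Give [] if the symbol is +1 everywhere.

Mod squares: a ≡ 1030161, b ≡ -31. Check v ∈ {∞, 2, 3, 5, 7, 11, 13, 19, 31, 53}.
v=31: a=31^1·(≡22), b=31^1·(≡23) mod 31; (22|31)=-1, (23|31)=-1; (−1)^{1·1·15}·(-1)^1·(-1)^1 = -1.
v=∞: 1030161 > 0 and -31 < 0  ⇒  (a,b)_∞ = +1.
v=7: a=7^-2·(≡6), b=7^0·(≡1) mod 7; (6|7)=-1, (1|7)=+1; (−1)^{-2·0·3}·(-1)^0·(+1)^-2 = +1.
v=13: a=13^2·(≡5), b=13^2·(≡5) mod 13; (5|13)=-1, (5|13)=-1; (−1)^{2·2·6}·(-1)^2·(-1)^2 = +1.
v=5: a=5^0·(≡4), b=5^-2·(≡1) mod 5; (4|5)=+1, (1|5)=+1; (−1)^{0·-2·2}·(+1)^-2·(+1)^0 = +1.
v=3: a=3^1·(≡1), b=3^0·(≡2) mod 3; (1|3)=+1, (2|3)=-1; (−1)^{1·0·1}·(+1)^0·(-1)^1 = -1.
v=2: v_2(a)=-6, v_2(b)=0; units ≡ 1, 1 (mod 8); ε·ε+αω+βω = 0·0+-6·0+0·0 ≡ 0  ⇒  (a,b)_2 = +1.
v=53: a=53^1·(≡8), b=53^0·(≡30) mod 53; (8|53)=-1, (30|53)=-1; (−1)^{1·0·26}·(-1)^0·(-1)^1 = -1.
v=11: a=11^1·(≡10), b=11^0·(≡10) mod 11; (10|11)=-1, (10|11)=-1; (−1)^{1·0·5}·(-1)^0·(-1)^1 = -1.
v=19: a=19^1·(≡14), b=19^0·(≡4) mod 19; (14|19)=-1, (4|19)=+1; (−1)^{1·0·9}·(-1)^0·(+1)^1 = +1.
Ram(1030161, -31) = {3, 11, 31, 53}; no ℚ_3-point on the conic.

[3, 11, 31, 53]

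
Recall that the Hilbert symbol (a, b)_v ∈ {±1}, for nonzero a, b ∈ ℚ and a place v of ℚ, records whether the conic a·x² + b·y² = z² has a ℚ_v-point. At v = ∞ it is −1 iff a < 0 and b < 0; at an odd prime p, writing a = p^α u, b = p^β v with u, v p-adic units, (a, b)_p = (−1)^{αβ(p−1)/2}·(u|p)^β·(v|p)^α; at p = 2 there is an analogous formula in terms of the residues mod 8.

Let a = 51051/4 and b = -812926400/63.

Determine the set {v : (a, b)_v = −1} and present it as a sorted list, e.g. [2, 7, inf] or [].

(a, b) ≡ (51051, -29393) mod (ℚ^×)²; places V = {2, 3, 5, 7, 11, 13, 17, 19, ∞}.
(a,b)_2: α=-2, β=6; u≡3, v≡7 (mod 8); ε(u)ε(v)=1·1, αω(v)=-2·0, βω(u)=6·1; sum ≡ 1  ⇒  -1.
(a,b)_17: α=1, u≡7; β=1, v≡14 (mod 17); (7|17)=-1, (14|17)=-1; sign (−1)^0·-1^1·-1^1 = +1.
(a,b)_3: α=1, u≡1; β=-2, v≡1 (mod 3); (1|3)=+1, (1|3)=+1; sign (−1)^0·+1^-2·+1^1 = +1.
(a,b)_13: α=1, u≡10; β=1, v≡9 (mod 13); (10|13)=+1, (9|13)=+1; sign (−1)^0·+1^1·+1^1 = +1.
(a,b)_19: α=0, u≡9; β=1, v≡1 (mod 19); (9|19)=+1, (1|19)=+1; sign (−1)^0·+1^1·+1^0 = +1.
(a,b)_7: α=1, u≡5; β=-1, v≡4 (mod 7); (5|7)=-1, (4|7)=+1; sign (−1)^1·-1^-1·+1^1 = +1.
(a,b)_∞: sgn(51051)=+, sgn(-29393)=−, so +1.
(a,b)_11: α=1, u≡8; β=2, v≡6 (mod 11); (8|11)=-1, (6|11)=-1; sign (−1)^0·-1^2·-1^1 = -1.
(a,b)_5: α=0, u≡4; β=2, v≡3 (mod 5); (4|5)=+1, (3|5)=-1; sign (−1)^0·+1^2·-1^0 = +1.
|Ram(51051, -29393)| = 2, even; anisotropic at {2, 11}.

[2, 11]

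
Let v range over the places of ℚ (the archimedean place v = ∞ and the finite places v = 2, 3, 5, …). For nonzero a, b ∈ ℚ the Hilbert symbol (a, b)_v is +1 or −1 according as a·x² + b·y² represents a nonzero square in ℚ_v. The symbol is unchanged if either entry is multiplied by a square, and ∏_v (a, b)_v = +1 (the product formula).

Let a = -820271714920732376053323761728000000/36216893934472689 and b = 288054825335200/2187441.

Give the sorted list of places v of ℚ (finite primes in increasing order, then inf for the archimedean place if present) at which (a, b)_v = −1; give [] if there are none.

[19, 41]

(a, b) ≡ (-817, 2478778) mod (ℚ^×)²; places V = {2, 3, 5, 7, 11, 17, 19, 29, 37, 41, 43, ∞}.
(a,b)_∞: sgn(-817)=−, sgn(2478778)=+, so +1.
(a,b)_17: α=-4, u≡13; β=-2, v≡8 (mod 17); (13|17)=+1, (8|17)=+1; sign (−1)^0·+1^-2·+1^-4 = +1.
(a,b)_2: α=12, β=5; u≡7, v≡5 (mod 8); ε(u)ε(v)=1·0, αω(v)=12·1, βω(u)=5·0; sum ≡ 0  ⇒  +1.
(a,b)_5: α=6, u≡2; β=2, v≡3 (mod 5); (2|5)=-1, (3|5)=-1; sign (−1)^0·-1^2·-1^6 = +1.
(a,b)_37: α=2, u≡9; β=1, v≡23 (mod 37); (9|37)=+1, (23|37)=-1; sign (−1)^0·+1^1·-1^2 = +1.
(a,b)_11: α=6, u≡10; β=2, v≡9 (mod 11); (10|11)=-1, (9|11)=+1; sign (−1)^0·-1^2·+1^6 = +1.
(a,b)_19: α=3, u≡2; β=1, v≡14 (mod 19); (2|19)=-1, (14|19)=-1; sign (−1)^1·-1^1·-1^3 = -1.
(a,b)_7: α=8, u≡1; β=4, v≡4 (mod 7); (1|7)=+1, (4|7)=+1; sign (−1)^0·+1^4·+1^8 = +1.
(a,b)_41: α=2, u≡34; β=1, v≡24 (mod 41); (34|41)=-1, (24|41)=-1; sign (−1)^0·-1^1·-1^2 = -1.
(a,b)_3: α=-6, u≡2; β=-2, v≡1 (mod 3); (2|3)=-1, (1|3)=+1; sign (−1)^0·-1^-2·+1^-6 = +1.
(a,b)_29: α=-6, u≡7; β=-2, v≡27 (mod 29); (7|29)=+1, (27|29)=-1; sign (−1)^0·+1^-2·-1^-6 = +1.
(a,b)_43: α=3, u≡38; β=1, v≡28 (mod 43); (38|43)=+1, (28|43)=-1; sign (−1)^1·+1^1·-1^3 = +1.
Ram(-817, 2478778) = {19, 41}; no ℚ_19-point on the conic.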